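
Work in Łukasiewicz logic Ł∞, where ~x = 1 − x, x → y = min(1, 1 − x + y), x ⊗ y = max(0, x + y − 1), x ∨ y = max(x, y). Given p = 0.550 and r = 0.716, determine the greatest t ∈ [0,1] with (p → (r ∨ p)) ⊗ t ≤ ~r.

r ∨ p = max(0.716, 0.550) = 0.716
p → (r ∨ p) = min(1, 1 − 0.550 + 0.716) = min(1, 1.166) = 1.000
So the left factor is p → (r ∨ p) = 1.000.
~r = 1 − 0.716 = 0.284
So the right-hand bound is ~r = 0.284.
The residuum of the Łukasiewicz t-norm gives the supremum: min(1, 1 − 1.000 + 0.284).
1 − 1.000 + 0.284 = 0.284, so t = min(1, 0.284) = 0.284.
Check: 1.000 ⊗ 0.284 = max(0, 0.284) = 0.284 ≤ 0.284.

0.284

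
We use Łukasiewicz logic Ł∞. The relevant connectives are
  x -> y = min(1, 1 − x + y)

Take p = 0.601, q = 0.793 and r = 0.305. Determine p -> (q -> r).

0.911

q -> r = min(1, 1 − 0.793 + 0.305) = min(1, 0.512) = 0.512
p -> (q -> r) = min(1, 1 − 0.601 + 0.512) = min(1, 0.911) = 0.911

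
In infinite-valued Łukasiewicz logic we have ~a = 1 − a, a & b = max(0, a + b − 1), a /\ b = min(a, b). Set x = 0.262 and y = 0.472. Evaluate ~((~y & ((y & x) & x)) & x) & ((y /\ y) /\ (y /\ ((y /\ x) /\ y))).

~y = 1 − 0.472 = 0.528
y & x = max(0, 0.472 + 0.262 − 1) = max(0, -0.266) = 0.000
(y & x) & x = max(0, 0.000 + 0.262 − 1) = max(0, -0.738) = 0.000
~y & ((y & x) & x) = max(0, 0.528 + 0.000 − 1) = max(0, -0.472) = 0.000
(~y & ((y & x) & x)) & x = max(0, 0.000 + 0.262 − 1) = max(0, -0.738) = 0.000
~((~y & ((y & x) & x)) & x) = 1 − 0.000 = 1.000
y /\ y = min(0.472, 0.472) = 0.472
y /\ x = min(0.472, 0.262) = 0.262
(y /\ x) /\ y = min(0.262, 0.472) = 0.262
y /\ ((y /\ x) /\ y) = min(0.472, 0.262) = 0.262
(y /\ y) /\ (y /\ ((y /\ x) /\ y)) = min(0.472, 0.262) = 0.262
~((~y & ((y & x) & x)) & x) & ((y /\ y) /\ (y /\ ((y /\ x) /\ y))) = max(0, 1.000 + 0.262 − 1) = max(0, 0.262) = 0.262

0.262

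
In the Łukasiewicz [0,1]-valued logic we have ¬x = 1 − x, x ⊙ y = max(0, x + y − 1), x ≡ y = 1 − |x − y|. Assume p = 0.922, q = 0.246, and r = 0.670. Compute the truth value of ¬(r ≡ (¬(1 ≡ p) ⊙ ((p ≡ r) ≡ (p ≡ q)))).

1 ≡ p = 1 − |1.000 − 0.922| = 1 − 0.078 = 0.922
¬(1 ≡ p) = 1 − 0.922 = 0.078
p ≡ r = 1 − |0.922 − 0.670| = 1 − 0.252 = 0.748
p ≡ q = 1 − |0.922 − 0.246| = 1 − 0.676 = 0.324
(p ≡ r) ≡ (p ≡ q) = 1 − |0.748 − 0.324| = 1 − 0.424 = 0.576
¬(1 ≡ p) ⊙ ((p ≡ r) ≡ (p ≡ q)) = max(0, 0.078 + 0.576 − 1) = max(0, -0.346) = 0.000
r ≡ (¬(1 ≡ p) ⊙ ((p ≡ r) ≡ (p ≡ q))) = 1 − |0.670 − 0.000| = 1 − 0.670 = 0.330
¬(r ≡ (¬(1 ≡ p) ⊙ ((p ≡ r) ≡ (p ≡ q)))) = 1 − 0.330 = 0.670

0.670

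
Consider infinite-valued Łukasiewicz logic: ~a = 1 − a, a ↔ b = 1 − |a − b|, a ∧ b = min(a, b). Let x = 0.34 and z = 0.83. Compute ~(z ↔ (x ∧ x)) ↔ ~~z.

0.66

x ∧ x = min(0.34, 0.34) = 0.34
z ↔ (x ∧ x) = 1 − |0.83 − 0.34| = 1 − 0.49 = 0.51
~(z ↔ (x ∧ x)) = 1 − 0.51 = 0.49
~z = 1 − 0.83 = 0.17
~~z = 1 − 0.17 = 0.83
~(z ↔ (x ∧ x)) ↔ ~~z = 1 − |0.49 − 0.83| = 1 − 0.34 = 0.66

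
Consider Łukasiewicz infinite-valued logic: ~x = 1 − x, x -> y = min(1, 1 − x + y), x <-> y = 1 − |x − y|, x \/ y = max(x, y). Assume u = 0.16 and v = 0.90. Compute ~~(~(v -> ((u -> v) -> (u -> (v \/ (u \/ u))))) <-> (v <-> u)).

0.74

u -> v = min(1, 1 − 0.16 + 0.90) = min(1, 1.74) = 1.00
u \/ u = max(0.16, 0.16) = 0.16
v \/ (u \/ u) = max(0.90, 0.16) = 0.90
u -> (v \/ (u \/ u)) = min(1, 1 − 0.16 + 0.90) = min(1, 1.74) = 1.00
(u -> v) -> (u -> (v \/ (u \/ u))) = min(1, 1 − 1.00 + 1.00) = min(1, 1.00) = 1.00
v -> ((u -> v) -> (u -> (v \/ (u \/ u)))) = min(1, 1 − 0.90 + 1.00) = min(1, 1.10) = 1.00
~(v -> ((u -> v) -> (u -> (v \/ (u \/ u))))) = 1 − 1.00 = 0.00
v <-> u = 1 − |0.90 − 0.16| = 1 − 0.74 = 0.26
~(v -> ((u -> v) -> (u -> (v \/ (u \/ u))))) <-> (v <-> u) = 1 − |0.00 − 0.26| = 1 − 0.26 = 0.74
~(~(v -> ((u -> v) -> (u -> (v \/ (u \/ u))))) <-> (v <-> u)) = 1 − 0.74 = 0.26
~~(~(v -> ((u -> v) -> (u -> (v \/ (u \/ u))))) <-> (v <-> u)) = 1 − 0.26 = 0.74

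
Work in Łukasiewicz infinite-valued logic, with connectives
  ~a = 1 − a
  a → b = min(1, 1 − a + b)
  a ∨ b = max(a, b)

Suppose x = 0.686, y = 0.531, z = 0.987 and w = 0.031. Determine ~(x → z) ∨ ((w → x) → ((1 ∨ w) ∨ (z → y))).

x → z = min(1, 1 − 0.686 + 0.987) = min(1, 1.301) = 1.000
~(x → z) = 1 − 1.000 = 0.000
w → x = min(1, 1 − 0.031 + 0.686) = min(1, 1.655) = 1.000
1 ∨ w = max(1.000, 0.031) = 1.000
z → y = min(1, 1 − 0.987 + 0.531) = min(1, 0.544) = 0.544
(1 ∨ w) ∨ (z → y) = max(1.000, 0.544) = 1.000
(w → x) → ((1 ∨ w) ∨ (z → y)) = min(1, 1 − 1.000 + 1.000) = min(1, 1.000) = 1.000
~(x → z) ∨ ((w → x) → ((1 ∨ w) ∨ (z → y))) = max(0.000, 1.000) = 1.000

1.000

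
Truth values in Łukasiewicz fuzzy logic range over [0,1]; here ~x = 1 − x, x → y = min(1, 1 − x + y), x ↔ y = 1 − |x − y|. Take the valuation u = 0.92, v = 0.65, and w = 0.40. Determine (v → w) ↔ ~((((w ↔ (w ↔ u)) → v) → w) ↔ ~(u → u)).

v → w = min(1, 1 − 0.65 + 0.40) = min(1, 0.75) = 0.75
w ↔ u = 1 − |0.40 − 0.92| = 1 − 0.52 = 0.48
w ↔ (w ↔ u) = 1 − |0.40 − 0.48| = 1 − 0.08 = 0.92
(w ↔ (w ↔ u)) → v = min(1, 1 − 0.92 + 0.65) = min(1, 0.73) = 0.73
((w ↔ (w ↔ u)) → v) → w = min(1, 1 − 0.73 + 0.40) = min(1, 0.67) = 0.67
u → u = min(1, 1 − 0.92 + 0.92) = min(1, 1.00) = 1.00
~(u → u) = 1 − 1.00 = 0.00
(((w ↔ (w ↔ u)) → v) → w) ↔ ~(u → u) = 1 − |0.67 − 0.00| = 1 − 0.67 = 0.33
~((((w ↔ (w ↔ u)) → v) → w) ↔ ~(u → u)) = 1 − 0.33 = 0.67
(v → w) ↔ ~((((w ↔ (w ↔ u)) → v) → w) ↔ ~(u → u)) = 1 − |0.75 − 0.67| = 1 − 0.08 = 0.92

0.92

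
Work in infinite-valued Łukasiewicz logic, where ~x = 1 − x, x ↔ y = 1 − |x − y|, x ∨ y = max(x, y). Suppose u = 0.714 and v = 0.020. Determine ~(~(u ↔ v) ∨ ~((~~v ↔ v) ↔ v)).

u ↔ v = 1 − |0.714 − 0.020| = 1 − 0.694 = 0.306
~(u ↔ v) = 1 − 0.306 = 0.694
~v = 1 − 0.020 = 0.980
~~v = 1 − 0.980 = 0.020
~~v ↔ v = 1 − |0.020 − 0.020| = 1 − 0.000 = 1.000
(~~v ↔ v) ↔ v = 1 − |1.000 − 0.020| = 1 − 0.980 = 0.020
~((~~v ↔ v) ↔ v) = 1 − 0.020 = 0.980
~(u ↔ v) ∨ ~((~~v ↔ v) ↔ v) = max(0.694, 0.980) = 0.980
~(~(u ↔ v) ∨ ~((~~v ↔ v) ↔ v)) = 1 − 0.980 = 0.020

0.020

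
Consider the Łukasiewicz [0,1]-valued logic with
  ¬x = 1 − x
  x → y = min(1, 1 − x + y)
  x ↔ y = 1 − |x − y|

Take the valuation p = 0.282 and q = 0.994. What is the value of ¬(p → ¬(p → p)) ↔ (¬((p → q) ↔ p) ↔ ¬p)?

p → p = min(1, 1 − 0.282 + 0.282) = min(1, 1.000) = 1.000
¬(p → p) = 1 − 1.000 = 0.000
p → ¬(p → p) = min(1, 1 − 0.282 + 0.000) = min(1, 0.718) = 0.718
¬(p → ¬(p → p)) = 1 − 0.718 = 0.282
p → q = min(1, 1 − 0.282 + 0.994) = min(1, 1.712) = 1.000
(p → q) ↔ p = 1 − |1.000 − 0.282| = 1 − 0.718 = 0.282
¬((p → q) ↔ p) = 1 − 0.282 = 0.718
¬p = 1 − 0.282 = 0.718
¬((p → q) ↔ p) ↔ ¬p = 1 − |0.718 − 0.718| = 1 − 0.000 = 1.000
¬(p → ¬(p → p)) ↔ (¬((p → q) ↔ p) ↔ ¬p) = 1 − |0.282 − 1.000| = 1 − 0.718 = 0.282

0.282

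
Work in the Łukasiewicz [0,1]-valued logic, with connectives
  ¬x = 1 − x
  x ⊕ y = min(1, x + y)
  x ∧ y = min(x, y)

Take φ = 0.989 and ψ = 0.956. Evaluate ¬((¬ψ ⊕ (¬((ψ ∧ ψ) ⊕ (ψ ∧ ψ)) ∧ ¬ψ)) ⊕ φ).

0.000

¬ψ = 1 − 0.956 = 0.044
ψ ∧ ψ = min(0.956, 0.956) = 0.956
(ψ ∧ ψ) ⊕ (ψ ∧ ψ) = min(1, 0.956 + 0.956) = min(1, 1.912) = 1.000
¬((ψ ∧ ψ) ⊕ (ψ ∧ ψ)) = 1 − 1.000 = 0.000
¬((ψ ∧ ψ) ⊕ (ψ ∧ ψ)) ∧ ¬ψ = min(0.000, 0.044) = 0.000
¬ψ ⊕ (¬((ψ ∧ ψ) ⊕ (ψ ∧ ψ)) ∧ ¬ψ) = min(1, 0.044 + 0.000) = min(1, 0.044) = 0.044
(¬ψ ⊕ (¬((ψ ∧ ψ) ⊕ (ψ ∧ ψ)) ∧ ¬ψ)) ⊕ φ = min(1, 0.044 + 0.989) = min(1, 1.033) = 1.000
¬((¬ψ ⊕ (¬((ψ ∧ ψ) ⊕ (ψ ∧ ψ)) ∧ ¬ψ)) ⊕ φ) = 1 − 1.000 = 0.000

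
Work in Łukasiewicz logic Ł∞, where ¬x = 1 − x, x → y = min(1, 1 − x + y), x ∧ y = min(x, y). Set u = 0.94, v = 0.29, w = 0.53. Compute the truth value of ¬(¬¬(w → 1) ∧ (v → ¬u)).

w → 1 = min(1, 1 − 0.53 + 1.00) = min(1, 1.47) = 1.00
¬(w → 1) = 1 − 1.00 = 0.00
¬¬(w → 1) = 1 − 0.00 = 1.00
¬u = 1 − 0.94 = 0.06
v → ¬u = min(1, 1 − 0.29 + 0.06) = min(1, 0.77) = 0.77
¬¬(w → 1) ∧ (v → ¬u) = min(1.00, 0.77) = 0.77
¬(¬¬(w → 1) ∧ (v → ¬u)) = 1 − 0.77 = 0.23

0.23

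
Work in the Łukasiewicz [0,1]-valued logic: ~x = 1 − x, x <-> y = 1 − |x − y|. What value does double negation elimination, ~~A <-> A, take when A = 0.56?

~A = 1 − 0.56 = 0.44
~~A = 1 − 0.44 = 0.56
~~A <-> A = 1 − |0.56 − 0.56| = 1 − 0.00 = 1.00
(As expected: always 1 in Ł∞ since negation is involutive.)

1.00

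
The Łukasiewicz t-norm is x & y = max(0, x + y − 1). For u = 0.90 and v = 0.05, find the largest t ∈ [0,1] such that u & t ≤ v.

0.15

The residuum of the Łukasiewicz t-norm gives the supremum: min(1, 1 − 0.90 + 0.05).
1 − 0.90 + 0.05 = 0.15, so t = min(1, 0.15) = 0.15.
Check: 0.90 & 0.15 = max(0, 0.05) = 0.05 ≤ 0.05.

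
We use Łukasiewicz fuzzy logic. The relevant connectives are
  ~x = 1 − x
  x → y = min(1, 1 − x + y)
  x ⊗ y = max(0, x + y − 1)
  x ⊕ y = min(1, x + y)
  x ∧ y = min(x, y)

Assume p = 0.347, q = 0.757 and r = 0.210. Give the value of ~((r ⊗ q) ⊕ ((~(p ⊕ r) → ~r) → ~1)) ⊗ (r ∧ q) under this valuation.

r ⊗ q = max(0, 0.210 + 0.757 − 1) = max(0, -0.033) = 0.000
p ⊕ r = min(1, 0.347 + 0.210) = min(1, 0.557) = 0.557
~(p ⊕ r) = 1 − 0.557 = 0.443
~r = 1 − 0.210 = 0.790
~(p ⊕ r) → ~r = min(1, 1 − 0.443 + 0.790) = min(1, 1.347) = 1.000
~1 = 1 − 1.000 = 0.000
(~(p ⊕ r) → ~r) → ~1 = min(1, 1 − 1.000 + 0.000) = min(1, 0.000) = 0.000
(r ⊗ q) ⊕ ((~(p ⊕ r) → ~r) → ~1) = min(1, 0.000 + 0.000) = min(1, 0.000) = 0.000
~((r ⊗ q) ⊕ ((~(p ⊕ r) → ~r) → ~1)) = 1 − 0.000 = 1.000
r ∧ q = min(0.210, 0.757) = 0.210
~((r ⊗ q) ⊕ ((~(p ⊕ r) → ~r) → ~1)) ⊗ (r ∧ q) = max(0, 1.000 + 0.210 − 1) = max(0, 0.210) = 0.210

0.210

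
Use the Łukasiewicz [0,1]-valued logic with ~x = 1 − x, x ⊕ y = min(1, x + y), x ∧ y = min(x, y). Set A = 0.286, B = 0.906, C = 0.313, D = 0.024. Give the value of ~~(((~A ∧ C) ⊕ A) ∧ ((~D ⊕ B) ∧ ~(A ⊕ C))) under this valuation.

~A = 1 − 0.286 = 0.714
~A ∧ C = min(0.714, 0.313) = 0.313
(~A ∧ C) ⊕ A = min(1, 0.313 + 0.286) = min(1, 0.599) = 0.599
~D = 1 − 0.024 = 0.976
~D ⊕ B = min(1, 0.976 + 0.906) = min(1, 1.882) = 1.000
A ⊕ C = min(1, 0.286 + 0.313) = min(1, 0.599) = 0.599
~(A ⊕ C) = 1 − 0.599 = 0.401
(~D ⊕ B) ∧ ~(A ⊕ C) = min(1.000, 0.401) = 0.401
((~A ∧ C) ⊕ A) ∧ ((~D ⊕ B) ∧ ~(A ⊕ C)) = min(0.599, 0.401) = 0.401
~(((~A ∧ C) ⊕ A) ∧ ((~D ⊕ B) ∧ ~(A ⊕ C))) = 1 − 0.401 = 0.599
~~(((~A ∧ C) ⊕ A) ∧ ((~D ⊕ B) ∧ ~(A ⊕ C))) = 1 − 0.599 = 0.401

0.401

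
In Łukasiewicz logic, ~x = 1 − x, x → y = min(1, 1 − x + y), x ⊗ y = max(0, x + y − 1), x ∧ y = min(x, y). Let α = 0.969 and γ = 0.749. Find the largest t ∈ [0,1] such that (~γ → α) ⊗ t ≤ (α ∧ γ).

~γ = 1 − 0.749 = 0.251
~γ → α = min(1, 1 − 0.251 + 0.969) = min(1, 1.718) = 1.000
So the left factor is ~γ → α = 1.000.
α ∧ γ = min(0.969, 0.749) = 0.749
So the right-hand bound is α ∧ γ = 0.749.
The residuum of the Łukasiewicz t-norm gives the supremum: min(1, 1 − 1.000 + 0.749).
1 − 1.000 + 0.749 = 0.749, so t = min(1, 0.749) = 0.749.
Check: 1.000 ⊗ 0.749 = max(0, 0.749) = 0.749 ≤ 0.749.

0.749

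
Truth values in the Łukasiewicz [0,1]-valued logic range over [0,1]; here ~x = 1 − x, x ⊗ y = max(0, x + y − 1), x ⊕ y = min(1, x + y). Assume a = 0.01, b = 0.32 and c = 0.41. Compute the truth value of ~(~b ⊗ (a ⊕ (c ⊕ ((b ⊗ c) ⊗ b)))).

0.90

~b = 1 − 0.32 = 0.68
b ⊗ c = max(0, 0.32 + 0.41 − 1) = max(0, -0.27) = 0.00
(b ⊗ c) ⊗ b = max(0, 0.00 + 0.32 − 1) = max(0, -0.68) = 0.00
c ⊕ ((b ⊗ c) ⊗ b) = min(1, 0.41 + 0.00) = min(1, 0.41) = 0.41
a ⊕ (c ⊕ ((b ⊗ c) ⊗ b)) = min(1, 0.01 + 0.41) = min(1, 0.42) = 0.42
~b ⊗ (a ⊕ (c ⊕ ((b ⊗ c) ⊗ b))) = max(0, 0.68 + 0.42 − 1) = max(0, 0.10) = 0.10
~(~b ⊗ (a ⊕ (c ⊕ ((b ⊗ c) ⊗ b)))) = 1 − 0.10 = 0.90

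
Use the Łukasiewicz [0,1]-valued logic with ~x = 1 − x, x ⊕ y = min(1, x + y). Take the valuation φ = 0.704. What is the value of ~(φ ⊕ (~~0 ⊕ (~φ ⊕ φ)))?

~0 = 1 − 0.000 = 1.000
~~0 = 1 − 1.000 = 0.000
~φ = 1 − 0.704 = 0.296
~φ ⊕ φ = min(1, 0.296 + 0.704) = min(1, 1.000) = 1.000
~~0 ⊕ (~φ ⊕ φ) = min(1, 0.000 + 1.000) = min(1, 1.000) = 1.000
φ ⊕ (~~0 ⊕ (~φ ⊕ φ)) = min(1, 0.704 + 1.000) = min(1, 1.704) = 1.000
~(φ ⊕ (~~0 ⊕ (~φ ⊕ φ))) = 1 − 1.000 = 0.000

0.000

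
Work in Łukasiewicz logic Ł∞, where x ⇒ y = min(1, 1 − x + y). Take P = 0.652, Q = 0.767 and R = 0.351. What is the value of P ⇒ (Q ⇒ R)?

Q ⇒ R = min(1, 1 − 0.767 + 0.351) = min(1, 0.584) = 0.584
P ⇒ (Q ⇒ R) = min(1, 1 − 0.652 + 0.584) = min(1, 0.932) = 0.932

0.932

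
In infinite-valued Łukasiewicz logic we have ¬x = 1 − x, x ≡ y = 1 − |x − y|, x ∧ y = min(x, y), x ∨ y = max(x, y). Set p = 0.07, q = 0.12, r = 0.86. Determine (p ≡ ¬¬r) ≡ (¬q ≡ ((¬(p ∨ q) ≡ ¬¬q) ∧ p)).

0.98

¬r = 1 − 0.86 = 0.14
¬¬r = 1 − 0.14 = 0.86
p ≡ ¬¬r = 1 − |0.07 − 0.86| = 1 − 0.79 = 0.21
¬q = 1 − 0.12 = 0.88
p ∨ q = max(0.07, 0.12) = 0.12
¬(p ∨ q) = 1 − 0.12 = 0.88
¬¬q = 1 − 0.88 = 0.12
¬(p ∨ q) ≡ ¬¬q = 1 − |0.88 − 0.12| = 1 − 0.76 = 0.24
(¬(p ∨ q) ≡ ¬¬q) ∧ p = min(0.24, 0.07) = 0.07
¬q ≡ ((¬(p ∨ q) ≡ ¬¬q) ∧ p) = 1 − |0.88 − 0.07| = 1 − 0.81 = 0.19
(p ≡ ¬¬r) ≡ (¬q ≡ ((¬(p ∨ q) ≡ ¬¬q) ∧ p)) = 1 − |0.21 − 0.19| = 1 − 0.02 = 0.98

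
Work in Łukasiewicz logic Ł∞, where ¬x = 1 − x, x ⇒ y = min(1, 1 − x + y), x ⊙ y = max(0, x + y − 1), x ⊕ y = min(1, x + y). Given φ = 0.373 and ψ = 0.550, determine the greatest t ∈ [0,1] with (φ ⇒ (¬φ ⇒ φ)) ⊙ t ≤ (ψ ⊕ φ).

0.923

¬φ = 1 − 0.373 = 0.627
¬φ ⇒ φ = min(1, 1 − 0.627 + 0.373) = min(1, 0.746) = 0.746
φ ⇒ (¬φ ⇒ φ) = min(1, 1 − 0.373 + 0.746) = min(1, 1.373) = 1.000
So the left factor is φ ⇒ (¬φ ⇒ φ) = 1.000.
ψ ⊕ φ = min(1, 0.550 + 0.373) = min(1, 0.923) = 0.923
So the right-hand bound is ψ ⊕ φ = 0.923.
The residuum of the Łukasiewicz t-norm gives the supremum: min(1, 1 − 1.000 + 0.923).
1 − 1.000 + 0.923 = 0.923, so t = min(1, 0.923) = 0.923.
Check: 1.000 ⊙ 0.923 = max(0, 0.923) = 0.923 ≤ 0.923.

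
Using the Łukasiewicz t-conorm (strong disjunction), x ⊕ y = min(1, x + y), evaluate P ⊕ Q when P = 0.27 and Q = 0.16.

P ⊕ Q = min(1, 0.27 + 0.16) = min(1, 0.43) = 0.43
For comparison, the Gödel t-conorm max(x, y) would give 0.27.

0.43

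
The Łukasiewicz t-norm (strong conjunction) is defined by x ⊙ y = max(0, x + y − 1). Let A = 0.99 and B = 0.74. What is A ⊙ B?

A ⊙ B = max(0, 0.99 + 0.74 − 1) = max(0, 0.73) = 0.73
For comparison, the Gödel (minimum) t-norm min(x, y) would give 0.74.

0.73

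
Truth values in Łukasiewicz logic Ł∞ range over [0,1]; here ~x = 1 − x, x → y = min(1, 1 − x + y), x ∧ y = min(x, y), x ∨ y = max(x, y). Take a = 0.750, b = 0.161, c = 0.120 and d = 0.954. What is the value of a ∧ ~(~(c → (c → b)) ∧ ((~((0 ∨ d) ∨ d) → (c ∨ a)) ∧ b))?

0.750

c → b = min(1, 1 − 0.120 + 0.161) = min(1, 1.041) = 1.000
c → (c → b) = min(1, 1 − 0.120 + 1.000) = min(1, 1.880) = 1.000
~(c → (c → b)) = 1 − 1.000 = 0.000
0 ∨ d = max(0.000, 0.954) = 0.954
(0 ∨ d) ∨ d = max(0.954, 0.954) = 0.954
~((0 ∨ d) ∨ d) = 1 − 0.954 = 0.046
c ∨ a = max(0.120, 0.750) = 0.750
~((0 ∨ d) ∨ d) → (c ∨ a) = min(1, 1 − 0.046 + 0.750) = min(1, 1.704) = 1.000
(~((0 ∨ d) ∨ d) → (c ∨ a)) ∧ b = min(1.000, 0.161) = 0.161
~(c → (c → b)) ∧ ((~((0 ∨ d) ∨ d) → (c ∨ a)) ∧ b) = min(0.000, 0.161) = 0.000
~(~(c → (c → b)) ∧ ((~((0 ∨ d) ∨ d) → (c ∨ a)) ∧ b)) = 1 − 0.000 = 1.000
a ∧ ~(~(c → (c → b)) ∧ ((~((0 ∨ d) ∨ d) → (c ∨ a)) ∧ b)) = min(0.750, 1.000) = 0.750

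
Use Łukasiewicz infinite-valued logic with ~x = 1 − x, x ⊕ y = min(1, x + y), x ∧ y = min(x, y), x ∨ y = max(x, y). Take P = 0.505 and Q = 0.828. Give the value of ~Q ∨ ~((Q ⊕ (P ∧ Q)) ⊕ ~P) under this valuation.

~Q = 1 − 0.828 = 0.172
P ∧ Q = min(0.505, 0.828) = 0.505
Q ⊕ (P ∧ Q) = min(1, 0.828 + 0.505) = min(1, 1.333) = 1.000
~P = 1 − 0.505 = 0.495
(Q ⊕ (P ∧ Q)) ⊕ ~P = min(1, 1.000 + 0.495) = min(1, 1.495) = 1.000
~((Q ⊕ (P ∧ Q)) ⊕ ~P) = 1 − 1.000 = 0.000
~Q ∨ ~((Q ⊕ (P ∧ Q)) ⊕ ~P) = max(0.172, 0.000) = 0.172

0.172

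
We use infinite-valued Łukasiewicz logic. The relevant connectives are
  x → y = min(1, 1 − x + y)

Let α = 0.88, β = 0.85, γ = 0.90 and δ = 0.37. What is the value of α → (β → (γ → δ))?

γ → δ = min(1, 1 − 0.90 + 0.37) = min(1, 0.47) = 0.47
β → (γ → δ) = min(1, 1 − 0.85 + 0.47) = min(1, 0.62) = 0.62
α → (β → (γ → δ)) = min(1, 1 − 0.88 + 0.62) = min(1, 0.74) = 0.74

0.74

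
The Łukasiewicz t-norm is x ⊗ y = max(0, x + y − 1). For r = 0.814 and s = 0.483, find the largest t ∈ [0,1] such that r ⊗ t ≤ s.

0.669

The residuum of the Łukasiewicz t-norm gives the supremum: min(1, 1 − 0.814 + 0.483).
1 − 0.814 + 0.483 = 0.669, so t = min(1, 0.669) = 0.669.
Check: 0.814 ⊗ 0.669 = max(0, 0.483) = 0.483 ≤ 0.483.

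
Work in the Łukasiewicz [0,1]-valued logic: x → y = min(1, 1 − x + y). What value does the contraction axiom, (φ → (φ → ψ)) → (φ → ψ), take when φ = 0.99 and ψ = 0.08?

0.99

φ → ψ = min(1, 1 − 0.99 + 0.08) = min(1, 0.09) = 0.09
φ → (φ → ψ) = min(1, 1 − 0.99 + 0.09) = min(1, 0.10) = 0.10
(φ → (φ → ψ)) → (φ → ψ) = min(1, 1 − 0.10 + 0.09) = min(1, 0.99) = 0.99
(The value 0.99 < 1 shows this instance is not satisfied; fails in Ł∞ (the t-norm is not idempotent).)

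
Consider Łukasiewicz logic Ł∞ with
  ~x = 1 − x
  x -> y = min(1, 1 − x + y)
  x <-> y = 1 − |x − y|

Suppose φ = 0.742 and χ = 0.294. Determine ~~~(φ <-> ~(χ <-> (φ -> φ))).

0.036

φ -> φ = min(1, 1 − 0.742 + 0.742) = min(1, 1.000) = 1.000
χ <-> (φ -> φ) = 1 − |0.294 − 1.000| = 1 − 0.706 = 0.294
~(χ <-> (φ -> φ)) = 1 − 0.294 = 0.706
φ <-> ~(χ <-> (φ -> φ)) = 1 − |0.742 − 0.706| = 1 − 0.036 = 0.964
~(φ <-> ~(χ <-> (φ -> φ))) = 1 − 0.964 = 0.036
~~(φ <-> ~(χ <-> (φ -> φ))) = 1 − 0.036 = 0.964
~~~(φ <-> ~(χ <-> (φ -> φ))) = 1 − 0.964 = 0.036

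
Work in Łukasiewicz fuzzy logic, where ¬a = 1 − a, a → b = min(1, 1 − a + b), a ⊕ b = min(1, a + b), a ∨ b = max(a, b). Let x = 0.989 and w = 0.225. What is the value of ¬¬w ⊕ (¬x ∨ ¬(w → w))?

0.236

¬w = 1 − 0.225 = 0.775
¬¬w = 1 − 0.775 = 0.225
¬x = 1 − 0.989 = 0.011
w → w = min(1, 1 − 0.225 + 0.225) = min(1, 1.000) = 1.000
¬(w → w) = 1 − 1.000 = 0.000
¬x ∨ ¬(w → w) = max(0.011, 0.000) = 0.011
¬¬w ⊕ (¬x ∨ ¬(w → w)) = min(1, 0.225 + 0.011) = min(1, 0.236) = 0.236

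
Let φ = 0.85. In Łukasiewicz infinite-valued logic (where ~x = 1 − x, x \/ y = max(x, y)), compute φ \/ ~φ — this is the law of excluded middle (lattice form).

0.85

~φ = 1 − 0.85 = 0.15
φ \/ ~φ = max(0.85, 0.15) = 0.85
(The value 0.85 < 1 shows this instance is not satisfied; not a Ł∞-tautology — its value is max(a, 1−a).)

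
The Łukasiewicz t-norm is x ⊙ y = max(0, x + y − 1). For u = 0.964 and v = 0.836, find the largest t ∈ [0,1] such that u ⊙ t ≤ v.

0.872

The residuum of the Łukasiewicz t-norm gives the supremum: min(1, 1 − 0.964 + 0.836).
1 − 0.964 + 0.836 = 0.872, so t = min(1, 0.872) = 0.872.
Check: 0.964 ⊙ 0.872 = max(0, 0.836) = 0.836 ≤ 0.836.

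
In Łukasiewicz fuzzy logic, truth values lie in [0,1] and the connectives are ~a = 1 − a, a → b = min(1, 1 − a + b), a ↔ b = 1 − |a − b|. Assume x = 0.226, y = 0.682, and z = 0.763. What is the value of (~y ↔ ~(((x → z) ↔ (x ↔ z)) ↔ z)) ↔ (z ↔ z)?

~y = 1 − 0.682 = 0.318
x → z = min(1, 1 − 0.226 + 0.763) = min(1, 1.537) = 1.000
x ↔ z = 1 − |0.226 − 0.763| = 1 − 0.537 = 0.463
(x → z) ↔ (x ↔ z) = 1 − |1.000 − 0.463| = 1 − 0.537 = 0.463
((x → z) ↔ (x ↔ z)) ↔ z = 1 − |0.463 − 0.763| = 1 − 0.300 = 0.700
~(((x → z) ↔ (x ↔ z)) ↔ z) = 1 − 0.700 = 0.300
~y ↔ ~(((x → z) ↔ (x ↔ z)) ↔ z) = 1 − |0.318 − 0.300| = 1 − 0.018 = 0.982
z ↔ z = 1 − |0.763 − 0.763| = 1 − 0.000 = 1.000
(~y ↔ ~(((x → z) ↔ (x ↔ z)) ↔ z)) ↔ (z ↔ z) = 1 − |0.982 − 1.000| = 1 − 0.018 = 0.982

0.982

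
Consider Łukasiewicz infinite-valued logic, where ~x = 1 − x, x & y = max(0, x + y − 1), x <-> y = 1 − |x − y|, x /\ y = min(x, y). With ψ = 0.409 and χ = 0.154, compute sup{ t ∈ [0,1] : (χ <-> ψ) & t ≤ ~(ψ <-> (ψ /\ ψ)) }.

χ <-> ψ = 1 − |0.154 − 0.409| = 1 − 0.255 = 0.745
So the left factor is χ <-> ψ = 0.745.
ψ /\ ψ = min(0.409, 0.409) = 0.409
ψ <-> (ψ /\ ψ) = 1 − |0.409 − 0.409| = 1 − 0.000 = 1.000
~(ψ <-> (ψ /\ ψ)) = 1 − 1.000 = 0.000
So the right-hand bound is ~(ψ <-> (ψ /\ ψ)) = 0.000.
The residuum of the Łukasiewicz t-norm gives the supremum: min(1, 1 − 0.745 + 0.000).
1 − 0.745 + 0.000 = 0.255, so t = min(1, 0.255) = 0.255.
Check: 0.745 & 0.255 = max(0, 0.000) = 0.000 ≤ 0.000.

0.255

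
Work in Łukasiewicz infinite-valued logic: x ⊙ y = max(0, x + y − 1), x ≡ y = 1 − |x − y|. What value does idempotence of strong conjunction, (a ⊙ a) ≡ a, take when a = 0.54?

0.54

a ⊙ a = max(0, 0.54 + 0.54 − 1) = max(0, 0.08) = 0.08
(a ⊙ a) ≡ a = 1 − |0.08 − 0.54| = 1 − 0.46 = 0.54
(The value 0.54 < 1 shows this instance is not satisfied; fails in Ł∞ since a ⊗ a = max(0, 2a−1) ≠ a in general.)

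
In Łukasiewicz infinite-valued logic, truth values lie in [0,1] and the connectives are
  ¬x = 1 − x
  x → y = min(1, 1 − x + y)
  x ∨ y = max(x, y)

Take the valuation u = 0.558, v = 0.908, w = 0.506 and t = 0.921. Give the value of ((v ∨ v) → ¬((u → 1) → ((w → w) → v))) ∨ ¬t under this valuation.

v ∨ v = max(0.908, 0.908) = 0.908
u → 1 = min(1, 1 − 0.558 + 1.000) = min(1, 1.442) = 1.000
w → w = min(1, 1 − 0.506 + 0.506) = min(1, 1.000) = 1.000
(w → w) → v = min(1, 1 − 1.000 + 0.908) = min(1, 0.908) = 0.908
(u → 1) → ((w → w) → v) = min(1, 1 − 1.000 + 0.908) = min(1, 0.908) = 0.908
¬((u → 1) → ((w → w) → v)) = 1 − 0.908 = 0.092
(v ∨ v) → ¬((u → 1) → ((w → w) → v)) = min(1, 1 − 0.908 + 0.092) = min(1, 0.184) = 0.184
¬t = 1 − 0.921 = 0.079
((v ∨ v) → ¬((u → 1) → ((w → w) → v))) ∨ ¬t = max(0.184, 0.079) = 0.184

0.184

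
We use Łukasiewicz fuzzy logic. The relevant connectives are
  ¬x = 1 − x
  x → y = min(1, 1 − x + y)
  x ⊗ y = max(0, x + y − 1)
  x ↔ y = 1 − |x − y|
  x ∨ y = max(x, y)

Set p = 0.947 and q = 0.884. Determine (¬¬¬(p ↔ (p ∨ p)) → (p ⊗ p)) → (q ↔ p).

p ∨ p = max(0.947, 0.947) = 0.947
p ↔ (p ∨ p) = 1 − |0.947 − 0.947| = 1 − 0.000 = 1.000
¬(p ↔ (p ∨ p)) = 1 − 1.000 = 0.000
¬¬(p ↔ (p ∨ p)) = 1 − 0.000 = 1.000
¬¬¬(p ↔ (p ∨ p)) = 1 − 1.000 = 0.000
p ⊗ p = max(0, 0.947 + 0.947 − 1) = max(0, 0.894) = 0.894
¬¬¬(p ↔ (p ∨ p)) → (p ⊗ p) = min(1, 1 − 0.000 + 0.894) = min(1, 1.894) = 1.000
q ↔ p = 1 − |0.884 − 0.947| = 1 − 0.063 = 0.937
(¬¬¬(p ↔ (p ∨ p)) → (p ⊗ p)) → (q ↔ p) = min(1, 1 − 1.000 + 0.937) = min(1, 0.937) = 0.937

0.937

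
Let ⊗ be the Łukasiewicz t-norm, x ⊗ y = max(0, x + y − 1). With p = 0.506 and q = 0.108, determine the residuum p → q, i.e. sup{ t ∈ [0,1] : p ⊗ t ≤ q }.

The residuum of the Łukasiewicz t-norm gives the supremum: min(1, 1 − 0.506 + 0.108).
1 − 0.506 + 0.108 = 0.602, so t = min(1, 0.602) = 0.602.
Check: 0.506 ⊗ 0.602 = max(0, 0.108) = 0.108 ≤ 0.108.

0.602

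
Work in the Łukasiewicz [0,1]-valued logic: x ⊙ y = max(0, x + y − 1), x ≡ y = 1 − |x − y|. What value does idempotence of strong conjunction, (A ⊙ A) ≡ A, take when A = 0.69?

0.69

A ⊙ A = max(0, 0.69 + 0.69 − 1) = max(0, 0.38) = 0.38
(A ⊙ A) ≡ A = 1 − |0.38 − 0.69| = 1 − 0.31 = 0.69
(The value 0.69 < 1 shows this instance is not satisfied; fails in Ł∞ since a ⊗ a = max(0, 2a−1) ≠ a in general.)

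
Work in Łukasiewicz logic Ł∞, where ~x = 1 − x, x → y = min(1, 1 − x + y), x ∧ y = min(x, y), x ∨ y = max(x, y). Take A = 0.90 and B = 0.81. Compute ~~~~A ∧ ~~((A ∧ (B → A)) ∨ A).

~A = 1 − 0.90 = 0.10
~~A = 1 − 0.10 = 0.90
~~~A = 1 − 0.90 = 0.10
~~~~A = 1 − 0.10 = 0.90
B → A = min(1, 1 − 0.81 + 0.90) = min(1, 1.09) = 1.00
A ∧ (B → A) = min(0.90, 1.00) = 0.90
(A ∧ (B → A)) ∨ A = max(0.90, 0.90) = 0.90
~((A ∧ (B → A)) ∨ A) = 1 − 0.90 = 0.10
~~((A ∧ (B → A)) ∨ A) = 1 − 0.10 = 0.90
~~~~A ∧ ~~((A ∧ (B → A)) ∨ A) = min(0.90, 0.90) = 0.90

0.90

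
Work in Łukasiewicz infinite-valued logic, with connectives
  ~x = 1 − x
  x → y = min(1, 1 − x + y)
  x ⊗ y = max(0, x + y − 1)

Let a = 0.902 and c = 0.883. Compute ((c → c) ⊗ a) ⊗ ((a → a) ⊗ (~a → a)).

c → c = min(1, 1 − 0.883 + 0.883) = min(1, 1.000) = 1.000
(c → c) ⊗ a = max(0, 1.000 + 0.902 − 1) = max(0, 0.902) = 0.902
a → a = min(1, 1 − 0.902 + 0.902) = min(1, 1.000) = 1.000
~a = 1 − 0.902 = 0.098
~a → a = min(1, 1 − 0.098 + 0.902) = min(1, 1.804) = 1.000
(a → a) ⊗ (~a → a) = max(0, 1.000 + 1.000 − 1) = max(0, 1.000) = 1.000
((c → c) ⊗ a) ⊗ ((a → a) ⊗ (~a → a)) = max(0, 0.902 + 1.000 − 1) = max(0, 0.902) = 0.902

0.902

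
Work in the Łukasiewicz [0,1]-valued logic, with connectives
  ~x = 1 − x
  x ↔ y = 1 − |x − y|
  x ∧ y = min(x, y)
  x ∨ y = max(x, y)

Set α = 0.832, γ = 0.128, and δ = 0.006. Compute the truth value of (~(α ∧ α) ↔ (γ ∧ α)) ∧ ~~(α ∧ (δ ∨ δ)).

α ∧ α = min(0.832, 0.832) = 0.832
~(α ∧ α) = 1 − 0.832 = 0.168
γ ∧ α = min(0.128, 0.832) = 0.128
~(α ∧ α) ↔ (γ ∧ α) = 1 − |0.168 − 0.128| = 1 − 0.040 = 0.960
δ ∨ δ = max(0.006, 0.006) = 0.006
α ∧ (δ ∨ δ) = min(0.832, 0.006) = 0.006
~(α ∧ (δ ∨ δ)) = 1 − 0.006 = 0.994
~~(α ∧ (δ ∨ δ)) = 1 − 0.994 = 0.006
(~(α ∧ α) ↔ (γ ∧ α)) ∧ ~~(α ∧ (δ ∨ δ)) = min(0.960, 0.006) = 0.006

0.006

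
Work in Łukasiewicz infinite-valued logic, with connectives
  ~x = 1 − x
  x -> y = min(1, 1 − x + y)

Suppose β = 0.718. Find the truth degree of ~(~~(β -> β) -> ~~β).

0.282

β -> β = min(1, 1 − 0.718 + 0.718) = min(1, 1.000) = 1.000
~(β -> β) = 1 − 1.000 = 0.000
~~(β -> β) = 1 − 0.000 = 1.000
~β = 1 − 0.718 = 0.282
~~β = 1 − 0.282 = 0.718
~~(β -> β) -> ~~β = min(1, 1 − 1.000 + 0.718) = min(1, 0.718) = 0.718
~(~~(β -> β) -> ~~β) = 1 − 0.718 = 0.282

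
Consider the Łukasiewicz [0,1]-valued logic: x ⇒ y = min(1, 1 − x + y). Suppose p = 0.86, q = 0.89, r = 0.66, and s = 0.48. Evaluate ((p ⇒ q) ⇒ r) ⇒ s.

0.82

p ⇒ q = min(1, 1 − 0.86 + 0.89) = min(1, 1.03) = 1.00
(p ⇒ q) ⇒ r = min(1, 1 − 1.00 + 0.66) = min(1, 0.66) = 0.66
((p ⇒ q) ⇒ r) ⇒ s = min(1, 1 − 0.66 + 0.48) = min(1, 0.82) = 0.82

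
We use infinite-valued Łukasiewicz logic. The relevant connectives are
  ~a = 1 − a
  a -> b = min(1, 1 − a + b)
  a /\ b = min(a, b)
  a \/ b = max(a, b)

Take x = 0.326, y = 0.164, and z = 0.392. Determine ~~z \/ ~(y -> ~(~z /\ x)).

0.392

~z = 1 − 0.392 = 0.608
~~z = 1 − 0.608 = 0.392
~z /\ x = min(0.608, 0.326) = 0.326
~(~z /\ x) = 1 − 0.326 = 0.674
y -> ~(~z /\ x) = min(1, 1 − 0.164 + 0.674) = min(1, 1.510) = 1.000
~(y -> ~(~z /\ x)) = 1 − 1.000 = 0.000
~~z \/ ~(y -> ~(~z /\ x)) = max(0.392, 0.000) = 0.392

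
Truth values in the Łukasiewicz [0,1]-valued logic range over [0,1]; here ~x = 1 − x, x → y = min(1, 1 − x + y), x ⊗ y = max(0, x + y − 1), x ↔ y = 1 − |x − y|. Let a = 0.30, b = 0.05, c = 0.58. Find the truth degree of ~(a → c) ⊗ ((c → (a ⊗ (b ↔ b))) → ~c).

0.00

a → c = min(1, 1 − 0.30 + 0.58) = min(1, 1.28) = 1.00
~(a → c) = 1 − 1.00 = 0.00
b ↔ b = 1 − |0.05 − 0.05| = 1 − 0.00 = 1.00
a ⊗ (b ↔ b) = max(0, 0.30 + 1.00 − 1) = max(0, 0.30) = 0.30
c → (a ⊗ (b ↔ b)) = min(1, 1 − 0.58 + 0.30) = min(1, 0.72) = 0.72
~c = 1 − 0.58 = 0.42
(c → (a ⊗ (b ↔ b))) → ~c = min(1, 1 − 0.72 + 0.42) = min(1, 0.70) = 0.70
~(a → c) ⊗ ((c → (a ⊗ (b ↔ b))) → ~c) = max(0, 0.00 + 0.70 − 1) = max(0, -0.30) = 0.00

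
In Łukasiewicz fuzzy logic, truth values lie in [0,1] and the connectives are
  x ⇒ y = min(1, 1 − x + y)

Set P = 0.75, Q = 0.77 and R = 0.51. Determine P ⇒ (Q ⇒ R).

Q ⇒ R = min(1, 1 − 0.77 + 0.51) = min(1, 0.74) = 0.74
P ⇒ (Q ⇒ R) = min(1, 1 − 0.75 + 0.74) = min(1, 0.99) = 0.99

0.99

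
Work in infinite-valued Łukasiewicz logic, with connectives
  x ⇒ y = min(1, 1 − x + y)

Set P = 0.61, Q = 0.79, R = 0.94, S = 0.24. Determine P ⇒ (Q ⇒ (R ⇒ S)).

0.90

R ⇒ S = min(1, 1 − 0.94 + 0.24) = min(1, 0.30) = 0.30
Q ⇒ (R ⇒ S) = min(1, 1 − 0.79 + 0.30) = min(1, 0.51) = 0.51
P ⇒ (Q ⇒ (R ⇒ S)) = min(1, 1 − 0.61 + 0.51) = min(1, 0.90) = 0.90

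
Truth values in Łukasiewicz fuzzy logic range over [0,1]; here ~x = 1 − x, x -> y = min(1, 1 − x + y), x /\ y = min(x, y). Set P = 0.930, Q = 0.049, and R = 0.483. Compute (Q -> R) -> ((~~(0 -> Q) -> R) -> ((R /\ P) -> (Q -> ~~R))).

1.000

Q -> R = min(1, 1 − 0.049 + 0.483) = min(1, 1.434) = 1.000
0 -> Q = min(1, 1 − 0.000 + 0.049) = min(1, 1.049) = 1.000
~(0 -> Q) = 1 − 1.000 = 0.000
~~(0 -> Q) = 1 − 0.000 = 1.000
~~(0 -> Q) -> R = min(1, 1 − 1.000 + 0.483) = min(1, 0.483) = 0.483
R /\ P = min(0.483, 0.930) = 0.483
~R = 1 − 0.483 = 0.517
~~R = 1 − 0.517 = 0.483
Q -> ~~R = min(1, 1 − 0.049 + 0.483) = min(1, 1.434) = 1.000
(R /\ P) -> (Q -> ~~R) = min(1, 1 − 0.483 + 1.000) = min(1, 1.517) = 1.000
(~~(0 -> Q) -> R) -> ((R /\ P) -> (Q -> ~~R)) = min(1, 1 − 0.483 + 1.000) = min(1, 1.517) = 1.000
(Q -> R) -> ((~~(0 -> Q) -> R) -> ((R /\ P) -> (Q -> ~~R))) = min(1, 1 − 1.000 + 1.000) = min(1, 1.000) = 1.000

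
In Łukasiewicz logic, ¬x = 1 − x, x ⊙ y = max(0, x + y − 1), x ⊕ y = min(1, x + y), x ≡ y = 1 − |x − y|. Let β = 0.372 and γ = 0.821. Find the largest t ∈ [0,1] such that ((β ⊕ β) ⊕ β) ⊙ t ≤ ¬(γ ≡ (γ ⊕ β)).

β ⊕ β = min(1, 0.372 + 0.372) = min(1, 0.744) = 0.744
(β ⊕ β) ⊕ β = min(1, 0.744 + 0.372) = min(1, 1.116) = 1.000
So the left factor is (β ⊕ β) ⊕ β = 1.000.
γ ⊕ β = min(1, 0.821 + 0.372) = min(1, 1.193) = 1.000
γ ≡ (γ ⊕ β) = 1 − |0.821 − 1.000| = 1 − 0.179 = 0.821
¬(γ ≡ (γ ⊕ β)) = 1 − 0.821 = 0.179
So the right-hand bound is ¬(γ ≡ (γ ⊕ β)) = 0.179.
The residuum of the Łukasiewicz t-norm gives the supremum: min(1, 1 − 1.000 + 0.179).
1 − 1.000 + 0.179 = 0.179, so t = min(1, 0.179) = 0.179.
Check: 1.000 ⊙ 0.179 = max(0, 0.179) = 0.179 ≤ 0.179.

0.179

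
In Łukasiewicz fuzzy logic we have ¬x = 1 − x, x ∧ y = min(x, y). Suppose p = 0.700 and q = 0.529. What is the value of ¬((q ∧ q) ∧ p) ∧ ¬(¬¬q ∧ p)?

0.471

q ∧ q = min(0.529, 0.529) = 0.529
(q ∧ q) ∧ p = min(0.529, 0.700) = 0.529
¬((q ∧ q) ∧ p) = 1 − 0.529 = 0.471
¬q = 1 − 0.529 = 0.471
¬¬q = 1 − 0.471 = 0.529
¬¬q ∧ p = min(0.529, 0.700) = 0.529
¬(¬¬q ∧ p) = 1 − 0.529 = 0.471
¬((q ∧ q) ∧ p) ∧ ¬(¬¬q ∧ p) = min(0.471, 0.471) = 0.471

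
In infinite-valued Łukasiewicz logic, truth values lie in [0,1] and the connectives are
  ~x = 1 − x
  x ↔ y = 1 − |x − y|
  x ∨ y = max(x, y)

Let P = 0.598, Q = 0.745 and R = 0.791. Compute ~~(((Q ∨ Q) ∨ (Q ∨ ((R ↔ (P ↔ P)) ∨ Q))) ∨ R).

Q ∨ Q = max(0.745, 0.745) = 0.745
P ↔ P = 1 − |0.598 − 0.598| = 1 − 0.000 = 1.000
R ↔ (P ↔ P) = 1 − |0.791 − 1.000| = 1 − 0.209 = 0.791
(R ↔ (P ↔ P)) ∨ Q = max(0.791, 0.745) = 0.791
Q ∨ ((R ↔ (P ↔ P)) ∨ Q) = max(0.745, 0.791) = 0.791
(Q ∨ Q) ∨ (Q ∨ ((R ↔ (P ↔ P)) ∨ Q)) = max(0.745, 0.791) = 0.791
((Q ∨ Q) ∨ (Q ∨ ((R ↔ (P ↔ P)) ∨ Q))) ∨ R = max(0.791, 0.791) = 0.791
~(((Q ∨ Q) ∨ (Q ∨ ((R ↔ (P ↔ P)) ∨ Q))) ∨ R) = 1 − 0.791 = 0.209
~~(((Q ∨ Q) ∨ (Q ∨ ((R ↔ (P ↔ P)) ∨ Q))) ∨ R) = 1 − 0.209 = 0.791

0.791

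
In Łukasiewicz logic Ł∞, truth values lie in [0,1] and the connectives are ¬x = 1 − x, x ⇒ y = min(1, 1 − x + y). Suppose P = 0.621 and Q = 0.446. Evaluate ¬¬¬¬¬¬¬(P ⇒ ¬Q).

0.067

¬Q = 1 − 0.446 = 0.554
P ⇒ ¬Q = min(1, 1 − 0.621 + 0.554) = min(1, 0.933) = 0.933
¬(P ⇒ ¬Q) = 1 − 0.933 = 0.067
¬¬(P ⇒ ¬Q) = 1 − 0.067 = 0.933
¬¬¬(P ⇒ ¬Q) = 1 − 0.933 = 0.067
¬¬¬¬(P ⇒ ¬Q) = 1 − 0.067 = 0.933
¬¬¬¬¬(P ⇒ ¬Q) = 1 − 0.933 = 0.067
¬¬¬¬¬¬(P ⇒ ¬Q) = 1 − 0.067 = 0.933
¬¬¬¬¬¬¬(P ⇒ ¬Q) = 1 − 0.933 = 0.067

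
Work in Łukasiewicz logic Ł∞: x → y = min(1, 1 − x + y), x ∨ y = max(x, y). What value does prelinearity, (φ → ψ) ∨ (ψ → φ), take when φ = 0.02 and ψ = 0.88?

1.00

φ → ψ = min(1, 1 − 0.02 + 0.88) = min(1, 1.86) = 1.00
ψ → φ = min(1, 1 − 0.88 + 0.02) = min(1, 0.14) = 0.14
(φ → ψ) ∨ (ψ → φ) = max(1.00, 0.14) = 1.00
(As expected: a Ł∞-tautology — holds in every MV-chain.)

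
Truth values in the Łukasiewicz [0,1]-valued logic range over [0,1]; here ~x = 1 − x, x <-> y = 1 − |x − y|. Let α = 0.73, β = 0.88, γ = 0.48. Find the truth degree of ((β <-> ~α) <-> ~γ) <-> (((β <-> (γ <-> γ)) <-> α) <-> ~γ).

~α = 1 − 0.73 = 0.27
β <-> ~α = 1 − |0.88 − 0.27| = 1 − 0.61 = 0.39
~γ = 1 − 0.48 = 0.52
(β <-> ~α) <-> ~γ = 1 − |0.39 − 0.52| = 1 − 0.13 = 0.87
γ <-> γ = 1 − |0.48 − 0.48| = 1 − 0.00 = 1.00
β <-> (γ <-> γ) = 1 − |0.88 − 1.00| = 1 − 0.12 = 0.88
(β <-> (γ <-> γ)) <-> α = 1 − |0.88 − 0.73| = 1 − 0.15 = 0.85
((β <-> (γ <-> γ)) <-> α) <-> ~γ = 1 − |0.85 − 0.52| = 1 − 0.33 = 0.67
((β <-> ~α) <-> ~γ) <-> (((β <-> (γ <-> γ)) <-> α) <-> ~γ) = 1 − |0.87 − 0.67| = 1 − 0.20 = 0.80

0.80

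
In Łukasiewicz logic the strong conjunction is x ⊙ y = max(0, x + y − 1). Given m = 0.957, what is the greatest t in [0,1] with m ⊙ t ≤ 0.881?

The residuum of the Łukasiewicz t-norm gives the supremum: min(1, 1 − 0.957 + 0.881).
1 − 0.957 + 0.881 = 0.924, so t = min(1, 0.924) = 0.924.
Check: 0.957 ⊙ 0.924 = max(0, 0.881) = 0.881 ≤ 0.881.

0.924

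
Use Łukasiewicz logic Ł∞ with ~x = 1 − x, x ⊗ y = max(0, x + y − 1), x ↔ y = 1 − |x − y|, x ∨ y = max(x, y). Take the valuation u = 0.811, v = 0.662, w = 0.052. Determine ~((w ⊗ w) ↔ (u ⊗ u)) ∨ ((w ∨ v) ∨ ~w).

0.948

w ⊗ w = max(0, 0.052 + 0.052 − 1) = max(0, -0.896) = 0.000
u ⊗ u = max(0, 0.811 + 0.811 − 1) = max(0, 0.622) = 0.622
(w ⊗ w) ↔ (u ⊗ u) = 1 − |0.000 − 0.622| = 1 − 0.622 = 0.378
~((w ⊗ w) ↔ (u ⊗ u)) = 1 − 0.378 = 0.622
w ∨ v = max(0.052, 0.662) = 0.662
~w = 1 − 0.052 = 0.948
(w ∨ v) ∨ ~w = max(0.662, 0.948) = 0.948
~((w ⊗ w) ↔ (u ⊗ u)) ∨ ((w ∨ v) ∨ ~w) = max(0.622, 0.948) = 0.948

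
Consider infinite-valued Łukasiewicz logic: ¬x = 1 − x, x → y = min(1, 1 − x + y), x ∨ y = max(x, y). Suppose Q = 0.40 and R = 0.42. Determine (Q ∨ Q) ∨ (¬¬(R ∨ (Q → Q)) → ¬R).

Q ∨ Q = max(0.40, 0.40) = 0.40
Q → Q = min(1, 1 − 0.40 + 0.40) = min(1, 1.00) = 1.00
R ∨ (Q → Q) = max(0.42, 1.00) = 1.00
¬(R ∨ (Q → Q)) = 1 − 1.00 = 0.00
¬¬(R ∨ (Q → Q)) = 1 − 0.00 = 1.00
¬R = 1 − 0.42 = 0.58
¬¬(R ∨ (Q → Q)) → ¬R = min(1, 1 − 1.00 + 0.58) = min(1, 0.58) = 0.58
(Q ∨ Q) ∨ (¬¬(R ∨ (Q → Q)) → ¬R) = max(0.40, 0.58) = 0.58

0.58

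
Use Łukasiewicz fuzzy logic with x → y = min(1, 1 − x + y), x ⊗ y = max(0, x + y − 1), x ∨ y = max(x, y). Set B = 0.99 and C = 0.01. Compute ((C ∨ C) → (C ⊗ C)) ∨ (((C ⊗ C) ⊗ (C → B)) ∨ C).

C ∨ C = max(0.01, 0.01) = 0.01
C ⊗ C = max(0, 0.01 + 0.01 − 1) = max(0, -0.98) = 0.00
(C ∨ C) → (C ⊗ C) = min(1, 1 − 0.01 + 0.00) = min(1, 0.99) = 0.99
C → B = min(1, 1 − 0.01 + 0.99) = min(1, 1.98) = 1.00
(C ⊗ C) ⊗ (C → B) = max(0, 0.00 + 1.00 − 1) = max(0, 0.00) = 0.00
((C ⊗ C) ⊗ (C → B)) ∨ C = max(0.00, 0.01) = 0.01
((C ∨ C) → (C ⊗ C)) ∨ (((C ⊗ C) ⊗ (C → B)) ∨ C) = max(0.99, 0.01) = 0.99

0.99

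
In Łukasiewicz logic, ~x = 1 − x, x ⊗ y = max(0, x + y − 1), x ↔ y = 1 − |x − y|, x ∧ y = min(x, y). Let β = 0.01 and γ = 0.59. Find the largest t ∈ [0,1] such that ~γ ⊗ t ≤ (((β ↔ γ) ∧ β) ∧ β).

~γ = 1 − 0.59 = 0.41
So the left factor is ~γ = 0.41.
β ↔ γ = 1 − |0.01 − 0.59| = 1 − 0.58 = 0.42
(β ↔ γ) ∧ β = min(0.42, 0.01) = 0.01
((β ↔ γ) ∧ β) ∧ β = min(0.01, 0.01) = 0.01
So the right-hand bound is ((β ↔ γ) ∧ β) ∧ β = 0.01.
The residuum of the Łukasiewicz t-norm gives the supremum: min(1, 1 − 0.41 + 0.01).
1 − 0.41 + 0.01 = 0.60, so t = min(1, 0.60) = 0.60.
Check: 0.41 ⊗ 0.60 = max(0, 0.01) = 0.01 ≤ 0.01.

0.60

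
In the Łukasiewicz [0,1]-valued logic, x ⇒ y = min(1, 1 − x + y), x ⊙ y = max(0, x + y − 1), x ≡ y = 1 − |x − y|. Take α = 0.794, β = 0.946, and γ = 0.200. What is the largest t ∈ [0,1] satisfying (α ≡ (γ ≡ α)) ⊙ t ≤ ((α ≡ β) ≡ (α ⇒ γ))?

γ ≡ α = 1 − |0.200 − 0.794| = 1 − 0.594 = 0.406
α ≡ (γ ≡ α) = 1 − |0.794 − 0.406| = 1 − 0.388 = 0.612
So the left factor is α ≡ (γ ≡ α) = 0.612.
α ≡ β = 1 − |0.794 − 0.946| = 1 − 0.152 = 0.848
α ⇒ γ = min(1, 1 − 0.794 + 0.200) = min(1, 0.406) = 0.406
(α ≡ β) ≡ (α ⇒ γ) = 1 − |0.848 − 0.406| = 1 − 0.442 = 0.558
So the right-hand bound is (α ≡ β) ≡ (α ⇒ γ) = 0.558.
The residuum of the Łukasiewicz t-norm gives the supremum: min(1, 1 − 0.612 + 0.558).
1 − 0.612 + 0.558 = 0.946, so t = min(1, 0.946) = 0.946.
Check: 0.612 ⊙ 0.946 = max(0, 0.558) = 0.558 ≤ 0.558.

0.946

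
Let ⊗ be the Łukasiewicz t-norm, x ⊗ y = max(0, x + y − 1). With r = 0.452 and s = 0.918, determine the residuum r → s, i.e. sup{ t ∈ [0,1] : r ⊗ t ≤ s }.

The residuum of the Łukasiewicz t-norm gives the supremum: min(1, 1 − 0.452 + 0.918).
1 − 0.452 + 0.918 = 1.466, so t = min(1, 1.466) = 1.000.
Check: 0.452 ⊗ 1.000 = max(0, 0.452) = 0.452 ≤ 0.918.

1.000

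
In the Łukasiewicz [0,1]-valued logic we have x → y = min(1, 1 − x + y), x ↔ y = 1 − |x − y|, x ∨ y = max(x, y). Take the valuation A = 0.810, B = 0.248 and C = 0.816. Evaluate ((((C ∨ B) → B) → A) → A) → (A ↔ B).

0.628

C ∨ B = max(0.816, 0.248) = 0.816
(C ∨ B) → B = min(1, 1 − 0.816 + 0.248) = min(1, 0.432) = 0.432
((C ∨ B) → B) → A = min(1, 1 − 0.432 + 0.810) = min(1, 1.378) = 1.000
(((C ∨ B) → B) → A) → A = min(1, 1 − 1.000 + 0.810) = min(1, 0.810) = 0.810
A ↔ B = 1 − |0.810 − 0.248| = 1 − 0.562 = 0.438
((((C ∨ B) → B) → A) → A) → (A ↔ B) = min(1, 1 − 0.810 + 0.438) = min(1, 0.628) = 0.628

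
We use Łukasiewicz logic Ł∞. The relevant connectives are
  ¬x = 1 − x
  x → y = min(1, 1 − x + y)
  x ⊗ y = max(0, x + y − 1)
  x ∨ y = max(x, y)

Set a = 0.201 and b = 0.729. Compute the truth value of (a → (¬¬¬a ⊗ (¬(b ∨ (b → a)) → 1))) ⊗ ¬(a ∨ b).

0.271

¬a = 1 − 0.201 = 0.799
¬¬a = 1 − 0.799 = 0.201
¬¬¬a = 1 − 0.201 = 0.799
b → a = min(1, 1 − 0.729 + 0.201) = min(1, 0.472) = 0.472
b ∨ (b → a) = max(0.729, 0.472) = 0.729
¬(b ∨ (b → a)) = 1 − 0.729 = 0.271
¬(b ∨ (b → a)) → 1 = min(1, 1 − 0.271 + 1.000) = min(1, 1.729) = 1.000
¬¬¬a ⊗ (¬(b ∨ (b → a)) → 1) = max(0, 0.799 + 1.000 − 1) = max(0, 0.799) = 0.799
a → (¬¬¬a ⊗ (¬(b ∨ (b → a)) → 1)) = min(1, 1 − 0.201 + 0.799) = min(1, 1.598) = 1.000
a ∨ b = max(0.201, 0.729) = 0.729
¬(a ∨ b) = 1 − 0.729 = 0.271
(a → (¬¬¬a ⊗ (¬(b ∨ (b → a)) → 1))) ⊗ ¬(a ∨ b) = max(0, 1.000 + 0.271 − 1) = max(0, 0.271) = 0.271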